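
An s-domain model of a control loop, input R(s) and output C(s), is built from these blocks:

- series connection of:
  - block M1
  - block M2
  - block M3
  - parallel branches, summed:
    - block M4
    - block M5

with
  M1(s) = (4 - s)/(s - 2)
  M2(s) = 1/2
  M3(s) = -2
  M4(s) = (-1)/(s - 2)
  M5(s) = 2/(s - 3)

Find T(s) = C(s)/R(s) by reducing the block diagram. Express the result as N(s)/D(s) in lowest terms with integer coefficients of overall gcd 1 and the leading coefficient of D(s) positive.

Reducing step by step:

1. add M4, M5 (parallel): (s - 1)/(s^2 - 5*s + 6)
2. multiply M1, M2, M3, (M4+M5) (series); the result is T(s) itself (integer coefficients, no common factor, positive leading denominator coefficient)

Answer: (s^2 - 5*s + 4)/(s^3 - 7*s^2 + 16*s - 12)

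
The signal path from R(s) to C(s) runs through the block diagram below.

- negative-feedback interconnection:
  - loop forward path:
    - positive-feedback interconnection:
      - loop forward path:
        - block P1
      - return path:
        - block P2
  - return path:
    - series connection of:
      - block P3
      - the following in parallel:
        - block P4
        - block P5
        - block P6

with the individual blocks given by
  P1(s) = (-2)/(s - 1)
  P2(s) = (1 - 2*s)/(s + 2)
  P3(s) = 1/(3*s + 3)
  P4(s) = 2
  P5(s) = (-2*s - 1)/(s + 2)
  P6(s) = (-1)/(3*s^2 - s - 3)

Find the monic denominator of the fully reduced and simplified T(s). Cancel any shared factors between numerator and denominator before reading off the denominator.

First reduce the diagram to T(s).

(1) reduce the feedback loop with forward P1 and return P2, giving (-2*s - 4)/(s^2 - 3*s)
(2) sum the parallel branches P4, P5, P6, giving (9*s^2 - 4*s - 11)/(3*s^3 + 5*s^2 - 5*s - 6)
(3) reduce the series chain P3, (P4+P5+P6), giving (9*s^2 - 4*s - 11)/(9*s^4 + 24*s^3 - 33*s - 18)
(4) apply the feedback formula to [P1/(1-P1*P2)], (P3*(P4+P5+P6)), giving (-18*s^4 - 48*s^3 + 66*s + 36)/(9*s^5 - 21*s^4 - 30*s^3 + 9*s^2 + 35*s + 22)
That last expression is T(s), already simplified. Scaling its denominator by 1/9 (the reciprocal of the leading coefficient) yields the monic denominator.

Answer: s^5 - 7*s^4/3 - 10*s^3/3 + s^2 + 35*s/9 + 22/9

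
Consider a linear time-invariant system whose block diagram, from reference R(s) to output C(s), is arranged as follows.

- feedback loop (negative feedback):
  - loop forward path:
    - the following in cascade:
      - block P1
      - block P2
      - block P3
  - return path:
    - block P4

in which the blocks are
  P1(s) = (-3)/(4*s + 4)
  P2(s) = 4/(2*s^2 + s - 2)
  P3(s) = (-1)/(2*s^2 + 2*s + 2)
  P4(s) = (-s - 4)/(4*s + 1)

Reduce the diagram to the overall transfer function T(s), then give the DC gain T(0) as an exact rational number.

Answer: -3/16

Working:
Step 1 - multiply P1, P2, P3 (series) gives 3/(4*s^5 + 10*s^4 + 8*s^3 - 6*s - 4)
Step 2 - reduce the feedback loop with forward (P1*P2*P3) and return P4 gives (12*s + 3)/(16*s^6 + 44*s^5 + 42*s^4 + 8*s^3 - 24*s^2 - 25*s - 16)
DC gain: substitute s = 0 into T(s) from step 2: T(0) = 3/(-16) = -3/16.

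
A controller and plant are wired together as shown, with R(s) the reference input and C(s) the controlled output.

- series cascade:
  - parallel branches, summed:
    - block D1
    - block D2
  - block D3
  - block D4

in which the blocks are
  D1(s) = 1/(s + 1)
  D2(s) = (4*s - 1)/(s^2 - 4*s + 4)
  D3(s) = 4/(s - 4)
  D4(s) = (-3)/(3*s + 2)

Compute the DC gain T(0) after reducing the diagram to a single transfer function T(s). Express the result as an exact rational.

The answer is 9/8.

Reasoning:
1. reduce the parallel group D1, D2: (5*s^2 - s + 3)/(s^3 - 3*s^2 + 4)
2. reduce the series chain (D1+D2), D3, D4: (-60*s^2 + 12*s - 36)/(3*s^5 - 19*s^4 + 22*s^3 + 36*s^2 - 40*s - 32)
Step 2 gives the overall T(s). Then T(0) = -36/(-32) = 9/8.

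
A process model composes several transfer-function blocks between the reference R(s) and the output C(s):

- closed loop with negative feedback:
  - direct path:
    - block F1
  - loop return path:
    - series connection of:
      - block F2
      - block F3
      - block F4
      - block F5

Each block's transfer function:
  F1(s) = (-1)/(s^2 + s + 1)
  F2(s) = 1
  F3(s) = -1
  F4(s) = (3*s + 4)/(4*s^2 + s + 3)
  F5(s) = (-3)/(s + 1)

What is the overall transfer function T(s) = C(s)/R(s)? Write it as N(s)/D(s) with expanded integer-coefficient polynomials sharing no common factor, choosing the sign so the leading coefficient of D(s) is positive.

1. series reduction of F2, F3, F4, F5: (9*s + 12)/(4*s^3 + 5*s^2 + 4*s + 3)
2. close the feedback loop around F1, (F2*F3*F4*F5), giving the overall T(s)

Hence the answer: (-4*s^3 - 5*s^2 - 4*s - 3)/(4*s^5 + 9*s^4 + 13*s^3 + 12*s^2 - 2*s - 9)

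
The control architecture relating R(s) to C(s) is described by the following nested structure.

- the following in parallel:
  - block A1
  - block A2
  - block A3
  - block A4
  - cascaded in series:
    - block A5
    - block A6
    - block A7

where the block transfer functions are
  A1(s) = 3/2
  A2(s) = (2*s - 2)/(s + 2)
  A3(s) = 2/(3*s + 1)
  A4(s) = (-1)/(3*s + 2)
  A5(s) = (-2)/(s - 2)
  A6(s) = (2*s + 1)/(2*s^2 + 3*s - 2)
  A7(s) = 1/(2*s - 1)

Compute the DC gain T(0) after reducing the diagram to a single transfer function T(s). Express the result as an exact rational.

The answer is 5/2.

Reasoning:
[1] combine A5, A6, A7 in series gives (-4*s - 2)/(4*s^4 - 4*s^3 - 15*s^2 + 16*s - 4)
[2] sum the parallel branches A1, A2, A3, A4, (A5*A6*A7) gives (252*s^6 - 408*s^5 - 277*s^4 + 49*s^3 - 24*s^2 - 8*s - 40)/(72*s^6 - 326*s^4 + 2*s^3 + 156*s^2 - 8*s - 16)
Evaluating the step-2 result (the overall T(s)) at s = 0 gives T(0) = -40/(-16) = 5/2.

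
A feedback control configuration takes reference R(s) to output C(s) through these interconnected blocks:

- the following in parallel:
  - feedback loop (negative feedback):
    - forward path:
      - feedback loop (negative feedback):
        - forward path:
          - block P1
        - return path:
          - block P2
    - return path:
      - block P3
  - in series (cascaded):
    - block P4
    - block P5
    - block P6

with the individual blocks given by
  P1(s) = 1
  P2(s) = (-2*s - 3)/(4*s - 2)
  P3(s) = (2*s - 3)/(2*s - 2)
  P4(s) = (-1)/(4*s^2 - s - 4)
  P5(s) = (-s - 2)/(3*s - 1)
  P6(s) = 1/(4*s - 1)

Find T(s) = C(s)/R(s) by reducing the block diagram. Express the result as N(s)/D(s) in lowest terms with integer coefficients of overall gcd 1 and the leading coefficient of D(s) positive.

Answer: (192*s^6 - 448*s^5 + 188*s^4 + 256*s^3 - 255*s^2 + 56*s + 8)/(288*s^6 - 960*s^5 + 762*s^4 + 397*s^3 - 725*s^2 + 276*s - 32)

Working:
Step 1: collapse the loop (P1 forward, P2 return); result (4*s - 2)/(2*s - 5)
Step 2: collapse the loop ([P1/(1+P1*P2)] forward, P3 return); result (4*s^2 - 6*s + 2)/(6*s^2 - 15*s + 8)
Step 3: cascade P4, P5, P6; result (s + 2)/(48*s^4 - 40*s^3 - 37*s^2 + 27*s - 4)
Step 4: sum the parallel branches [[P1/(1+P1*P2)]/(1+[P1/(1+P1*P2)]*P3)], (P4*P5*P6); the result is T(s) itself (integer coefficients, no common factor, positive leading denominator coefficient)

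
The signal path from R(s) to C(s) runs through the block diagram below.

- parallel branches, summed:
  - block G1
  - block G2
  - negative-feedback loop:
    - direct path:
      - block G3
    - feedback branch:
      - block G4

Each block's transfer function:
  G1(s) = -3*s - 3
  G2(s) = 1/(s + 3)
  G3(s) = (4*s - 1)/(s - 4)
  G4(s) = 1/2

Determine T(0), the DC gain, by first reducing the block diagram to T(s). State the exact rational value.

[1] reduce the feedback loop with forward G3 and return G4; result (8*s - 2)/(6*s - 9)
[2] sum the parallel branches G1, G2, [G3/(1+G3*G4)]; result (-18*s^3 - 37*s^2 + 82*s + 66)/(6*s^2 + 9*s - 27)
DC gain: substitute s = 0 into T(s) from step 2: T(0) = 66/(-27) = -22/9.

Therefore the answer is -22/9.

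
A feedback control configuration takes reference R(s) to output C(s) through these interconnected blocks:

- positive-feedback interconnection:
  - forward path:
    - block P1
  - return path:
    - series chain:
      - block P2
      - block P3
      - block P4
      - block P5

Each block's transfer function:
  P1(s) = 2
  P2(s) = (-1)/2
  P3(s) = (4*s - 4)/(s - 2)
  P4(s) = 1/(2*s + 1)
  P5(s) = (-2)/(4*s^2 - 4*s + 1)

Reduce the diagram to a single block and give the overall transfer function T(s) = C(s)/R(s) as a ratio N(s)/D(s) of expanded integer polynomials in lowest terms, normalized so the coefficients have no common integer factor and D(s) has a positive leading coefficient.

First reduce the diagram to T(s).

1. reduce the series chain P2, P3, P4, P5 -> (4*s - 4)/(8*s^4 - 20*s^3 + 6*s^2 + 5*s - 2)
2. reduce the feedback loop with forward P1 and return (P2*P3*P4*P5), which is the overall transfer function T(s) = C(s)/R(s) in lowest terms

Answer: (16*s^4 - 40*s^3 + 12*s^2 + 10*s - 4)/(8*s^4 - 20*s^3 + 6*s^2 - 3*s + 6)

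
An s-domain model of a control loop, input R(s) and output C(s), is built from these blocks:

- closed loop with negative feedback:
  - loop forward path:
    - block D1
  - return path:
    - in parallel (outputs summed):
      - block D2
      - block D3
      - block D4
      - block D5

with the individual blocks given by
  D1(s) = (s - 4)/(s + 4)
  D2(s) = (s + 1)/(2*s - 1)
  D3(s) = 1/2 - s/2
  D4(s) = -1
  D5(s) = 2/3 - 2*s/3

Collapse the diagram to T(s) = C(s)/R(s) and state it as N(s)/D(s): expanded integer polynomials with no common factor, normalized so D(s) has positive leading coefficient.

Answer: (-12*s^2 + 54*s - 24)/(14*s^3 - 83*s^2 + 13*s + 44)

Working:
Step 1: combine D2, D3, D4, D5 in parallel gives (-14*s^2 + 15*s + 5)/(12*s - 6)
Step 2: close the feedback loop around D1, (D2+D3+D4+D5): this yields T(s), and no further normalization is needed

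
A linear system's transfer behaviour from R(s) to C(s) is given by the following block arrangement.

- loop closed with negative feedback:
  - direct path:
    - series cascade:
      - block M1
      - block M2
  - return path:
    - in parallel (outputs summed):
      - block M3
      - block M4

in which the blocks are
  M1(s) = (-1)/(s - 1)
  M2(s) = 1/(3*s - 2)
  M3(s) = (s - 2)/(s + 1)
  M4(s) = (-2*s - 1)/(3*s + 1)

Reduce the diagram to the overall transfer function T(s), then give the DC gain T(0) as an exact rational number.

First reduce the diagram to T(s).

1. combine M1, M2 in series, giving (-1)/(3*s^2 - 5*s + 2)
2. add M3, M4 (parallel), giving (s^2 - 8*s - 3)/(3*s^2 + 4*s + 1)
3. close the feedback loop around (M1*M2), (M3+M4), giving (-3*s^2 - 4*s - 1)/(9*s^4 - 3*s^3 - 12*s^2 + 11*s + 5)
Step 3 gives the overall T(s). Then T(0) = -1/5.

Answer: -1/5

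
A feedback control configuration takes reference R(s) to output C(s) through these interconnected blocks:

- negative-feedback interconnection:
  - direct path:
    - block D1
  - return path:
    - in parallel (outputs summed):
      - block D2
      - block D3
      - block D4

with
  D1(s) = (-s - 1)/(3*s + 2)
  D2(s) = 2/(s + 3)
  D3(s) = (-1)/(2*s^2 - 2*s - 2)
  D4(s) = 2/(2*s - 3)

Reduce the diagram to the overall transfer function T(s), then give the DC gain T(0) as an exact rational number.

First reduce the diagram to T(s).

Step 1. parallel reduction of D2, D3, D4 -> (12*s^3 - 14*s^2 - 15*s + 9)/(4*s^4 + 2*s^3 - 28*s^2 + 12*s + 18)
Step 2. feedback reduction of D1, (D2+D3+D4) -> (-4*s^5 - 6*s^4 + 26*s^3 + 16*s^2 - 30*s - 18)/(12*s^5 + 2*s^4 - 78*s^3 + 9*s^2 + 84*s + 27)
That last expression is T(s); at s = 0 only the constant terms survive, so T(0) = -18/27 = -2/3.

Answer: -2/3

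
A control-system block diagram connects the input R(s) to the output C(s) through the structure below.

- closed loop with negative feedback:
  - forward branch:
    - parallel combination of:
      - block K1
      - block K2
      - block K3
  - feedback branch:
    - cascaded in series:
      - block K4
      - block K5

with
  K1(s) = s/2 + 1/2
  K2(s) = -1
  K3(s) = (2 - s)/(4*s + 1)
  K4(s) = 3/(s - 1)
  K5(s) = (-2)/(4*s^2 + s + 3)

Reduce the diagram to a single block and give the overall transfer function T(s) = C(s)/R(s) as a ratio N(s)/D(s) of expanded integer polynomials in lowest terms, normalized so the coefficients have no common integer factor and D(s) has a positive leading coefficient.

Step 1: reduce the parallel group K1, K2, K3 = (4*s^2 - 5*s + 3)/(8*s + 2)
Step 2: reduce the series chain K4, K5 = (-6)/(4*s^3 - 3*s^2 + 2*s - 3)
Step 3: apply the feedback formula to (K1+K2+K3), (K4*K5) - this is the overall T(s), already in the required normalized form

Therefore the answer is (16*s^5 - 32*s^4 + 35*s^3 - 31*s^2 + 21*s - 9)/(32*s^4 - 16*s^3 - 14*s^2 + 10*s - 24).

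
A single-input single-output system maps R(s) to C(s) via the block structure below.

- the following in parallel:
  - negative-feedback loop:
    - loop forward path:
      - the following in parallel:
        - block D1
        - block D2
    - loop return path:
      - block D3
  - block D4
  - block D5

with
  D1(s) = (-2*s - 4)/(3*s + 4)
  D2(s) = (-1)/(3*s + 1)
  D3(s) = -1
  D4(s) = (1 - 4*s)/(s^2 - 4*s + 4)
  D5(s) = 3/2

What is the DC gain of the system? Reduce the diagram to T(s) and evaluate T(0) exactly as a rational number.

First reduce the diagram to T(s).

Step 1: parallel reduction of D1, D2 -> (-6*s^2 - 17*s - 8)/(9*s^2 + 15*s + 4)
Step 2: apply the feedback formula to (D1+D2), D3 -> (-6*s^2 - 17*s - 8)/(15*s^2 + 32*s + 12)
Step 3: combine [(D1+D2)/(1+(D1+D2)*D3)], D4, D5 in parallel -> (33*s^4 - 190*s^3 - 322*s^2 + 136*s + 104)/(30*s^4 - 56*s^3 - 112*s^2 + 160*s + 96)
Step 3 gives the overall T(s). Then T(0) = 104/96 = 13/12.

Answer: 13/12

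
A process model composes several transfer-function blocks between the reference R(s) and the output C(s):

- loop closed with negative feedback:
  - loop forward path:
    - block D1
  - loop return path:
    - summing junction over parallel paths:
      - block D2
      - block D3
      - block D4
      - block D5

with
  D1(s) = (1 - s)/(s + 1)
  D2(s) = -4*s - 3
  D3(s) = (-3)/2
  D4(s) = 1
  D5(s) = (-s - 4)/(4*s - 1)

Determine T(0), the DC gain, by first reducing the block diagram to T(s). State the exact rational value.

Step 1. sum the parallel branches D2, D3, D4, D5 gives (-32*s^2 - 22*s - 1)/(8*s - 2)
Step 2. reduce the feedback loop with forward D1 and return (D2+D3+D4+D5) gives (-8*s^2 + 10*s - 2)/(32*s^3 - 2*s^2 - 15*s - 3)
That last expression is T(s); at s = 0 only the constant terms survive, so T(0) = -2/(-3) = 2/3.

Answer: 2/3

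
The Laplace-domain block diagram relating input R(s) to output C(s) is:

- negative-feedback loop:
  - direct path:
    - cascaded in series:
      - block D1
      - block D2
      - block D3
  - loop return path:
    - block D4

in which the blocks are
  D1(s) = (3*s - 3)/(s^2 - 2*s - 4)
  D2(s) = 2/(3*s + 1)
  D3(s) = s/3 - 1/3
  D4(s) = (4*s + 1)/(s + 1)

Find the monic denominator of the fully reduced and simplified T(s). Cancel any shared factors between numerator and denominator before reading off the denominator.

Step 1 - series reduction of D1, D2, D3, giving (2*s^2 - 4*s + 2)/(3*s^3 - 5*s^2 - 14*s - 4)
Step 2 - feedback reduction of (D1*D2*D3), D4, giving (2*s^3 - 2*s^2 - 2*s + 2)/(3*s^4 + 6*s^3 - 33*s^2 - 14*s - 2)
The result of step 2 is T(s) in lowest terms. Its denominator has leading coefficient 3; dividing the denominator through by 3 makes it monic.

Final answer: s^4 + 2*s^3 - 11*s^2 - 14*s/3 - 2/3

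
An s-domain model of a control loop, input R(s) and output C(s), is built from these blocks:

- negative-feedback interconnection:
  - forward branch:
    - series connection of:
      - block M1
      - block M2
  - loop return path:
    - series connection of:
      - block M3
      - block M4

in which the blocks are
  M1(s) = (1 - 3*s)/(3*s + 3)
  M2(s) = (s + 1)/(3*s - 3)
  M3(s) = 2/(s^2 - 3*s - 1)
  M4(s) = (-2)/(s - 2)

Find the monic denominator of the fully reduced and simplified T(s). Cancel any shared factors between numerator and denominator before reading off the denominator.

Reducing step by step:

Step 1. multiply M1, M2 (series) -> (1 - 3*s)/(9*s - 9)
Step 2. cascade M3, M4 -> (-4)/(s^3 - 5*s^2 + 5*s + 2)
Step 3. close the feedback loop around (M1*M2), (M3*M4) -> (-3*s^4 + 16*s^3 - 20*s^2 - s + 2)/(9*s^4 - 54*s^3 + 90*s^2 - 15*s - 22)
Step 3 gives the fully reduced T(s), with no common factor left to cancel. The denominator's leading coefficient is 9, so divide each of its coefficients by 9 to get the monic form.

Answer: s^4 - 6*s^3 + 10*s^2 - 5*s/3 - 22/9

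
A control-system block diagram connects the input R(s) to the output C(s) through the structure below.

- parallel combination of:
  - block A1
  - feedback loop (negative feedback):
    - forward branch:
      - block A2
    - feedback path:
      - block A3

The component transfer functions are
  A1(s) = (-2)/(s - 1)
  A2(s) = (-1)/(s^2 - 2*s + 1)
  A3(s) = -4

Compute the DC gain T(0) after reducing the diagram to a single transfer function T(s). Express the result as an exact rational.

(1) feedback reduction of A2, A3 gives (-1)/(s^2 - 2*s + 5)
(2) reduce the parallel group A1, [A2/(1+A2*A3)] gives (-2*s^2 + 3*s - 9)/(s^3 - 3*s^2 + 7*s - 5)
Step 2 gives the overall T(s). Then T(0) = -9/(-5) = 9/5.

Answer: 9/5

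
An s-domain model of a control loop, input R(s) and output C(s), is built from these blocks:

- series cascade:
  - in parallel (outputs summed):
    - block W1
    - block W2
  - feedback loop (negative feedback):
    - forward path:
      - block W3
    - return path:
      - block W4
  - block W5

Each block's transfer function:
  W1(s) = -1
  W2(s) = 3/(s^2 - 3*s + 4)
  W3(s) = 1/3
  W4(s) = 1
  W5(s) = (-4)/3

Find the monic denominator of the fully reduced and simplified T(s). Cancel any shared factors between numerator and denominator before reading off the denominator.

Step 1. sum the parallel branches W1, W2, giving (-s^2 + 3*s - 1)/(s^2 - 3*s + 4)
Step 2. close the feedback loop around W3, W4, giving 1/4
Step 3. combine (W1+W2), [W3/(1+W3*W4)], W5 in series, giving (s^2 - 3*s + 1)/(3*s^2 - 9*s + 12)
That last expression is T(s), already simplified. Scaling its denominator by 1/3 (the reciprocal of the leading coefficient) yields the monic denominator.

Answer: s^2 - 3*s + 4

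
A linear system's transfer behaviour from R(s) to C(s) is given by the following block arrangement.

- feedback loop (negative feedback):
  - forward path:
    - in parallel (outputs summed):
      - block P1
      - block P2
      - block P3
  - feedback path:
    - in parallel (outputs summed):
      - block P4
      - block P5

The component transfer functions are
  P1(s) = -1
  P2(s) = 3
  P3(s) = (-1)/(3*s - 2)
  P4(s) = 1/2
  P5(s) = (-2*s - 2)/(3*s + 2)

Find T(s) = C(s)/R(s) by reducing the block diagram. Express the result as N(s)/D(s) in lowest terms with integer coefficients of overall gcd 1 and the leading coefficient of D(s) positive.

Step 1 - add P1, P2, P3 (parallel) -> (6*s - 5)/(3*s - 2)
Step 2 - reduce the parallel group P4, P5 -> (-s - 2)/(6*s + 4)
Step 3 - apply the feedback formula to (P1+P2+P3), (P4+P5); the result is T(s) itself (integer coefficients, no common factor, positive leading denominator coefficient)

Answer: (36*s^2 - 6*s - 20)/(12*s^2 - 7*s + 2)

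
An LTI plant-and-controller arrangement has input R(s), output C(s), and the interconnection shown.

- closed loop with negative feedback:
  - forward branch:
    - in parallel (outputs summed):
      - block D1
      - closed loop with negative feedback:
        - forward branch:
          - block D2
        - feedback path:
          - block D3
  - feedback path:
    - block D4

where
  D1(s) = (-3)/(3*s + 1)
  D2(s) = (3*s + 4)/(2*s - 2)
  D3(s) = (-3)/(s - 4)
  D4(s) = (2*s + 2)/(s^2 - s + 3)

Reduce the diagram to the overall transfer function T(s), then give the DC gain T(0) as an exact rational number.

Step 1: close the feedback loop around D2, D3; result (3*s^2 - 8*s - 16)/(2*s^2 - 19*s - 4)
Step 2: add D1, [D2/(1+D2*D3)] (parallel); result (9*s^3 - 27*s^2 + s - 4)/(6*s^3 - 55*s^2 - 31*s - 4)
Step 3: feedback reduction of (D1+[D2/(1+D2*D3)]), D4; result (9*s^5 - 36*s^4 + 55*s^3 - 86*s^2 + 7*s - 12)/(6*s^5 - 43*s^4 + 6*s^3 - 190*s^2 - 95*s - 20)
Step 3 gives the overall T(s). Then T(0) = -12/(-20) = 3/5.

Hence the answer: 3/5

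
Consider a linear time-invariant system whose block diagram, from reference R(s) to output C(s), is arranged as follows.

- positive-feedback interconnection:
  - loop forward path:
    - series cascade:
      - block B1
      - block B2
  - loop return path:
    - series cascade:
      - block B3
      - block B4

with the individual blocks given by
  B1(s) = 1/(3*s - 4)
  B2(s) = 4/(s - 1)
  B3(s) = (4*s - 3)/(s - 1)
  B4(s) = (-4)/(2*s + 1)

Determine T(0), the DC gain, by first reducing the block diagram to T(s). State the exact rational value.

(1) multiply B1, B2 (series) gives 4/(3*s^2 - 7*s + 4)
(2) series reduction of B3, B4 gives (12 - 16*s)/(2*s^2 - s - 1)
(3) close the feedback loop around (B1*B2), (B3*B4) gives (8*s^2 - 4*s - 4)/(6*s^4 - 17*s^3 + 12*s^2 + 67*s - 52)
The step-3 result is T(s). Setting s = 0: T(0) = -4/(-52) = 1/13.

Final answer: 1/13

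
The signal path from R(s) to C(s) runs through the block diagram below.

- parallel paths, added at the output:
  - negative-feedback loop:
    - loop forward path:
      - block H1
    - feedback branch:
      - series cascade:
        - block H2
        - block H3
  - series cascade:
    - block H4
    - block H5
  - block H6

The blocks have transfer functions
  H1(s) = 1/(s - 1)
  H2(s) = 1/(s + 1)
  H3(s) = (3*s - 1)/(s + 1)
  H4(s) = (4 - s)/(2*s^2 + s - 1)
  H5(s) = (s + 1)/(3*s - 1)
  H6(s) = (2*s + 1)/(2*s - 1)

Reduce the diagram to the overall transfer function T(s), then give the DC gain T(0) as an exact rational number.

The answer is 5/2.

Reasoning:
1. combine H2, H3 in series = (3*s - 1)/(s^2 + 2*s + 1)
2. reduce the feedback loop with forward H1 and return (H2*H3) = (s^2 + 2*s + 1)/(s^3 + s^2 + 2*s - 2)
3. combine H4, H5 in series = (4 - s)/(6*s^2 - 5*s + 1)
4. reduce the parallel group [H1/(1+H1*(H2*H3))], (H4*H5), H6 = (6*s^5 + 12*s^4 + 22*s^3 - 12*s^2 + 3*s - 5)/(6*s^5 + s^4 + 8*s^3 - 21*s^2 + 12*s - 2)
The step-4 result is T(s). Setting s = 0: T(0) = -5/(-2) = 5/2.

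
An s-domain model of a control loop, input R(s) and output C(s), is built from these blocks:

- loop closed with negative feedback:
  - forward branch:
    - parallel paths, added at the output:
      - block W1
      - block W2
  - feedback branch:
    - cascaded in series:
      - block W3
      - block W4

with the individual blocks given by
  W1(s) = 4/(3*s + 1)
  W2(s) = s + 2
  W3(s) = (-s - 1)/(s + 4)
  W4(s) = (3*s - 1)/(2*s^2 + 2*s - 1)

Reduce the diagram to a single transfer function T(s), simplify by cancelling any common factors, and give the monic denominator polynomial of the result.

Answer: s^4 - 5*s^3/3 - 2*s^2/3 + 10*s/3 - 2/3

Working:
Step 1: combine W1, W2 in parallel, giving (3*s^2 + 7*s + 6)/(3*s + 1)
Step 2: cascade W3, W4, giving (-3*s^2 - 2*s + 1)/(2*s^3 + 10*s^2 + 7*s - 4)
Step 3: reduce the feedback loop with forward (W1+W2) and return (W3*W4), giving (-6*s^5 - 44*s^4 - 103*s^3 - 97*s^2 - 14*s + 24)/(3*s^4 - 5*s^3 - 2*s^2 + 10*s - 2)
The result of step 3 is T(s) in lowest terms. Its denominator has leading coefficient 3; dividing the denominator through by 3 makes it monic.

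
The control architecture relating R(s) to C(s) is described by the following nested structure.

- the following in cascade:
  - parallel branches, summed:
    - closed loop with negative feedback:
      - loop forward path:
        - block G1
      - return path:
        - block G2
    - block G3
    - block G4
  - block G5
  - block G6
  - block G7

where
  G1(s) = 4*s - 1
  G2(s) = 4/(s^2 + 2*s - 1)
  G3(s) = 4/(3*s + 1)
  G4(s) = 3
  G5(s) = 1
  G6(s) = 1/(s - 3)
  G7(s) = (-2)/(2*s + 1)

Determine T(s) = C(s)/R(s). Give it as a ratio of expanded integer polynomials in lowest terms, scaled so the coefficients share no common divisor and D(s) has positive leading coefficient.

First reduce the diagram to T(s).

Step 1. feedback reduction of G1, G2: (4*s^3 + 7*s^2 - 6*s + 1)/(s^2 + 18*s - 5)
Step 2. sum the parallel branches [G1/(1+G1*G2)], G3, G4: (12*s^4 + 34*s^3 + 158*s^2 + 78*s - 34)/(3*s^3 + 55*s^2 + 3*s - 5)
Step 3. reduce the series chain ([G1/(1+G1*G2)]+G3+G4), G5, G6, G7: this yields T(s), and no further normalization is needed

Answer: (-24*s^4 - 68*s^3 - 316*s^2 - 156*s + 68)/(6*s^5 + 95*s^4 - 278*s^3 - 190*s^2 + 16*s + 15)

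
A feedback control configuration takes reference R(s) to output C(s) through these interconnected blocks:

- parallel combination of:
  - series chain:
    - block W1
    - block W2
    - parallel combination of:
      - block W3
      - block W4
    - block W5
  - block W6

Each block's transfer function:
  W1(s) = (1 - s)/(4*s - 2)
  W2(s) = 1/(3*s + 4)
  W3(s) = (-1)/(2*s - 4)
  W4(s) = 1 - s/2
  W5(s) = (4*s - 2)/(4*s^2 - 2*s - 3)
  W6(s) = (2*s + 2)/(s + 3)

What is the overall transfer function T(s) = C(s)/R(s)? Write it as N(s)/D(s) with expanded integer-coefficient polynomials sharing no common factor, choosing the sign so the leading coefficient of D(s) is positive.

[1] add W3, W4 (parallel); result (-s^2 + 4*s - 5)/(2*s - 4)
[2] multiply W1, W2, (W3+W4), W5 (series); result (s^3 - 5*s^2 + 9*s - 5)/(24*s^4 - 28*s^3 - 74*s^2 + 44*s + 48)
[3] parallel reduction of (W1*W2*(W3+W4)*W5), W6, giving the overall T(s)

Answer: (48*s^5 - 7*s^4 - 206*s^3 - 66*s^2 + 206*s + 81)/(24*s^5 + 44*s^4 - 158*s^3 - 178*s^2 + 180*s + 144)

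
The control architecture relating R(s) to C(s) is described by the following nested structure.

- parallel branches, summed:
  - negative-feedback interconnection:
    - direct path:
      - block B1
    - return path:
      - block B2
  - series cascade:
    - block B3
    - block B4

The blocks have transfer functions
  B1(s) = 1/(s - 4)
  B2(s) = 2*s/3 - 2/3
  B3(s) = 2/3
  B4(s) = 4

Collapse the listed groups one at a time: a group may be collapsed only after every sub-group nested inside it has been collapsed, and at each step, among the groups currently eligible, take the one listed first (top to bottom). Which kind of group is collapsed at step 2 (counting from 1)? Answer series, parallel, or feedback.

Step 1: feedback reduction of B1, B2
Step 2: cascade B3, B4
Step 3: combine [B1/(1+B1*B2)], (B3*B4) in parallel
At step 2 the group reduced is series.

Hence the answer: series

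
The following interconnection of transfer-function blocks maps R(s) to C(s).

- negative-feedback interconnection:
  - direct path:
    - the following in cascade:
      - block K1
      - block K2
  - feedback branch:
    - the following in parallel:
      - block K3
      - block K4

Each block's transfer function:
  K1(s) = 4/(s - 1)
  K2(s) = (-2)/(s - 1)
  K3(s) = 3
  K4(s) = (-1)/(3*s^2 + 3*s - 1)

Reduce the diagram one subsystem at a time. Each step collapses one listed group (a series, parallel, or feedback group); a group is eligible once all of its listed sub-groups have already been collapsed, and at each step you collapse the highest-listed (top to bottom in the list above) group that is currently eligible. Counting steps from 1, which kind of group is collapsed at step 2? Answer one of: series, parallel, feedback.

Answer: parallel

Working:
1. series reduction of K1, K2
2. reduce the parallel group K3, K4
3. feedback reduction of (K1*K2), (K3+K4)
At step 2 the group reduced is parallel.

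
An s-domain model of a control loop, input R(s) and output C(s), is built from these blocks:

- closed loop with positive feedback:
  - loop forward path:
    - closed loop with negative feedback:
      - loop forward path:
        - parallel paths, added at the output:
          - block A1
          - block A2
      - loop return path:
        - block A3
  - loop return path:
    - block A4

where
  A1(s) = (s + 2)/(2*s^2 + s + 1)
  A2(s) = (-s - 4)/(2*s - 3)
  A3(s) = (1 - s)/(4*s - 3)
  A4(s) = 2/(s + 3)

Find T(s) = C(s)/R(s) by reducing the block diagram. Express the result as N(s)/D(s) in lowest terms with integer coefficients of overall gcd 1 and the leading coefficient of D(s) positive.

The answer is (-8*s^5 - 46*s^4 - 61*s^3 - 13*s^2 - 54*s + 90)/(18*s^5 + 47*s^4 - 20*s^3 + 2*s^2 + 46*s - 63).

Reasoning:
[1] sum the parallel branches A1, A2, giving (-2*s^3 - 7*s^2 - 4*s - 10)/(4*s^3 - 4*s^2 - s - 3)
[2] reduce the feedback loop with forward (A1+A2) and return A3, giving (-8*s^4 - 22*s^3 + 5*s^2 - 28*s + 30)/(18*s^4 - 23*s^3 + 5*s^2 - 3*s - 1)
[3] reduce the feedback loop with forward [(A1+A2)/(1+(A1+A2)*A3)] and return A4 - this is the overall T(s), already in the required normalized form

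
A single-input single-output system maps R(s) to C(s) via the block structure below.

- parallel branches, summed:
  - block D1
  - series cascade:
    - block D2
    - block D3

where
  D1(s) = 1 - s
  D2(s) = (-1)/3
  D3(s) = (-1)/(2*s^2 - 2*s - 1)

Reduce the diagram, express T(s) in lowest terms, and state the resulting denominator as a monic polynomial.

First reduce the diagram to T(s).

(1) multiply D2, D3 (series): 1/(6*s^2 - 6*s - 3)
(2) reduce the parallel group D1, (D2*D3): (-6*s^3 + 12*s^2 - 3*s - 2)/(6*s^2 - 6*s - 3)
Step 2 gives the fully reduced T(s), with no common factor left to cancel. The denominator's leading coefficient is 6, so divide each of its coefficients by 6 to get the monic form.

Answer: s^2 - s - 1/2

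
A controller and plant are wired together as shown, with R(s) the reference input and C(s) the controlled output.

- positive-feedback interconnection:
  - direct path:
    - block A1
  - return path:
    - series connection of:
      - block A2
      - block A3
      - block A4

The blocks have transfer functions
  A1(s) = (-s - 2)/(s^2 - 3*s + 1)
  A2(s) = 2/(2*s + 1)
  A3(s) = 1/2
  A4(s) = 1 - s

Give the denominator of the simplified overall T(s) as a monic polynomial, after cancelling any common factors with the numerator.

Answer: s^3 - 3*s^2 - s + 3/2

Working:
Step 1. reduce the series chain A2, A3, A4 -> (1 - s)/(2*s + 1)
Step 2. close the feedback loop around A1, (A2*A3*A4) -> (-2*s^2 - 5*s - 2)/(2*s^3 - 6*s^2 - 2*s + 3)
No further cancellation is possible in the step-2 result, so that is T(s). Its denominator becomes monic after dividing by the leading coefficient 2.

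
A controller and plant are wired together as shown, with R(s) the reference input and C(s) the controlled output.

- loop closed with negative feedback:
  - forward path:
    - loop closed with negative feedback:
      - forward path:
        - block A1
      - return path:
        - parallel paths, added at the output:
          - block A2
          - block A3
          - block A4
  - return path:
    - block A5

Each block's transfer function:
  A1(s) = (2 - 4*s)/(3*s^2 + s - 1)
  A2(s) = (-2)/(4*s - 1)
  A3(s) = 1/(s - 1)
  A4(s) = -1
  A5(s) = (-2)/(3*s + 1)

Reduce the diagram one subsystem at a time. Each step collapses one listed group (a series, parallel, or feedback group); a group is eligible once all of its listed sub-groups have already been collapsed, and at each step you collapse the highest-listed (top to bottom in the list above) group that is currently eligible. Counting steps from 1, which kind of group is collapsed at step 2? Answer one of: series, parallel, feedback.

1. combine A2, A3, A4 in parallel
2. close the feedback loop around A1, (A2+A3+A4)
3. reduce the feedback loop with forward [A1/(1+A1*(A2+A3+A4))] and return A5
So the answer for step 2 is feedback.

Answer: feedback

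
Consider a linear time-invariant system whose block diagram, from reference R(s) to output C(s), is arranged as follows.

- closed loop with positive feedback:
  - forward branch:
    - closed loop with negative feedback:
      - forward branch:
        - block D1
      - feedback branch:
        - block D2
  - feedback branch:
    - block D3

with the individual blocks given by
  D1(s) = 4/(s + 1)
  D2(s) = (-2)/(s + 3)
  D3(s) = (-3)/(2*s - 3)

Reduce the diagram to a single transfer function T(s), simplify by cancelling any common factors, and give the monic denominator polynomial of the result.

(1) collapse the loop (D1 forward, D2 return) gives (4*s + 12)/(s^2 + 4*s - 5)
(2) close the feedback loop around [D1/(1+D1*D2)], D3 gives (8*s^2 + 12*s - 36)/(2*s^3 + 5*s^2 - 10*s + 51)
Step 2 gives the fully reduced T(s), with no common factor left to cancel. The denominator's leading coefficient is 2, so divide each of its coefficients by 2 to get the monic form.

Therefore the answer is s^3 + 5*s^2/2 - 5*s + 51/2.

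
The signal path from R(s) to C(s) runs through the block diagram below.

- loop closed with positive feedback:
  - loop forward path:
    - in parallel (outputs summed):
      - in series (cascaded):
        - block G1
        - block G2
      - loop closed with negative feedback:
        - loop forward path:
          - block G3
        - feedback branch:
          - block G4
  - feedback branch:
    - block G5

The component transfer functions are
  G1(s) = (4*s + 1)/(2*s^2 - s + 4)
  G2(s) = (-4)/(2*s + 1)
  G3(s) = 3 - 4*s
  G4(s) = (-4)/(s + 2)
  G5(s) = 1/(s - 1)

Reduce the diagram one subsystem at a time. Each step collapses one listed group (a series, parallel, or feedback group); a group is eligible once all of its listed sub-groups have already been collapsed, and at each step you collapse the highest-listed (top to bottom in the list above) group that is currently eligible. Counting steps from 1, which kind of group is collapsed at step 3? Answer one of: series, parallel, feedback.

The answer is parallel.

Reasoning:
1. multiply G1, G2 (series)
2. reduce the feedback loop with forward G3 and return G4
3. parallel reduction of (G1*G2), [G3/(1+G3*G4)]
4. feedback reduction of ((G1*G2)+[G3/(1+G3*G4)]), G5
So the answer for step 3 is parallel.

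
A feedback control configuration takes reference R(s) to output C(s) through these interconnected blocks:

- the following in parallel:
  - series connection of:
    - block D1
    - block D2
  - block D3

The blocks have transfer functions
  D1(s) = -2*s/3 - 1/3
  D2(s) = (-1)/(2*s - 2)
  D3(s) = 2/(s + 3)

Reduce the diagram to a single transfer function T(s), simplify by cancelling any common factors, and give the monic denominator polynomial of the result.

Step 1. combine D1, D2 in series, giving (2*s + 1)/(6*s - 6)
Step 2. parallel reduction of (D1*D2), D3, giving (2*s^2 + 19*s - 9)/(6*s^2 + 12*s - 18)
That last expression is T(s), already simplified. Scaling its denominator by 1/6 (the reciprocal of the leading coefficient) yields the monic denominator.

Answer: s^2 + 2*s - 3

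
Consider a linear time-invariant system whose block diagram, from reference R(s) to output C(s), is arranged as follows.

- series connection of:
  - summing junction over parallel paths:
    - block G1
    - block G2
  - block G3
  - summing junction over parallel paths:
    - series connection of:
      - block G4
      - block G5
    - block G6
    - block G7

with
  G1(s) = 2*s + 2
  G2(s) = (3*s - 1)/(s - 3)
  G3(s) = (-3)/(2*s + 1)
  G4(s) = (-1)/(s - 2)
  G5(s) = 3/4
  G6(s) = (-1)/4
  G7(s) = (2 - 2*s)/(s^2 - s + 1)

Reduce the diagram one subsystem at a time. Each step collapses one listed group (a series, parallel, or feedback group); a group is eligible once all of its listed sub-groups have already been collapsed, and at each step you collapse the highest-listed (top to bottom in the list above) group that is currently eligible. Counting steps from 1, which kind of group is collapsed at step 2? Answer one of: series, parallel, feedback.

(1) add G1, G2 (parallel)
(2) series reduction of G4, G5
(3) add (G4*G5), G6, G7 (parallel)
(4) cascade (G1+G2), G3, ((G4*G5)+G6+G7)
Step 2: series.

Final answer: series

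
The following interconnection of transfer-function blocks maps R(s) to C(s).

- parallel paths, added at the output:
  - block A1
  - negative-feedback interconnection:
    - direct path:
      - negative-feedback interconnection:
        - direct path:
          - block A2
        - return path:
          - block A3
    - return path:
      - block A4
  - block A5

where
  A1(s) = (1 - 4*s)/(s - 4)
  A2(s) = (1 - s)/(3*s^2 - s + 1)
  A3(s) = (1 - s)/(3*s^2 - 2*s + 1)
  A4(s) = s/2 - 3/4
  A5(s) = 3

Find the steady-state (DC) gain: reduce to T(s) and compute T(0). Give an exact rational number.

Reducing step by step:

[1] reduce the feedback loop with forward A2 and return A3 = (-3*s^3 + 5*s^2 - 3*s + 1)/(9*s^4 - 9*s^3 + 9*s^2 - 5*s + 2)
[2] apply the feedback formula to [A2/(1+A2*A3)], A4 = (-12*s^3 + 20*s^2 - 12*s + 4)/(30*s^4 - 17*s^3 + 15*s^2 - 9*s + 5)
[3] reduce the parallel group A1, [[A2/(1+A2*A3)]/(1+[A2/(1+A2*A3)]*A4)], A5 = (-30*s^5 - 325*s^4 + 240*s^3 - 248*s^2 + 146*s - 71)/(30*s^5 - 137*s^4 + 83*s^3 - 69*s^2 + 41*s - 20)
The step-3 result is T(s). Setting s = 0: T(0) = -71/(-20) = 71/20.

Answer: 71/20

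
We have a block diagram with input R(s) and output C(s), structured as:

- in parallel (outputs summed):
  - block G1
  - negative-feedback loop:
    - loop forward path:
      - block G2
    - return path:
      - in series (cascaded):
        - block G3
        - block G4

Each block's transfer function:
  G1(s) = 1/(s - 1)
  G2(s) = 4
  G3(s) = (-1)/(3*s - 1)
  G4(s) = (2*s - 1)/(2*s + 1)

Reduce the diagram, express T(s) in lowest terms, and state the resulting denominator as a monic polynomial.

Reducing step by step:

Step 1 - reduce the series chain G3, G4 -> (1 - 2*s)/(6*s^2 + s - 1)
Step 2 - collapse the loop (G2 forward, (G3*G4) return) -> (24*s^2 + 4*s - 4)/(6*s^2 - 7*s + 3)
Step 3 - parallel reduction of G1, [G2/(1+G2*(G3*G4))] -> (24*s^3 - 14*s^2 - 15*s + 7)/(6*s^3 - 13*s^2 + 10*s - 3)
The result of step 3 is T(s) in lowest terms. Its denominator has leading coefficient 6; dividing the denominator through by 6 makes it monic.

Answer: s^3 - 13*s^2/6 + 5*s/3 - 1/2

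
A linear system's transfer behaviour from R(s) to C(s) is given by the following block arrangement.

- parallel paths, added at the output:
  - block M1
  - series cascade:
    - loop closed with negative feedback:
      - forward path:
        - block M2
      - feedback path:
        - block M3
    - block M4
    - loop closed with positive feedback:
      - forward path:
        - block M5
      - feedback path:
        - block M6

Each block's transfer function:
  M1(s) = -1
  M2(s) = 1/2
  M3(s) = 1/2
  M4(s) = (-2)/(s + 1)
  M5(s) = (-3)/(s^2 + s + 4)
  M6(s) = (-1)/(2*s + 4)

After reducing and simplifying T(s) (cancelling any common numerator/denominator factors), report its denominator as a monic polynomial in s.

[1] reduce the feedback loop with forward M2 and return M3, giving 2/5
[2] feedback reduction of M5, M6, giving (-6*s - 12)/(2*s^3 + 6*s^2 + 12*s + 13)
[3] multiply [M2/(1+M2*M3)], M4, [M5/(1-M5*M6)] (series), giving (24*s + 48)/(10*s^4 + 40*s^3 + 90*s^2 + 125*s + 65)
[4] sum the parallel branches M1, ([M2/(1+M2*M3)]*M4*[M5/(1-M5*M6)]), giving (-10*s^4 - 40*s^3 - 90*s^2 - 101*s - 17)/(10*s^4 + 40*s^3 + 90*s^2 + 125*s + 65)
That last expression is T(s), already simplified. Scaling its denominator by 1/10 (the reciprocal of the leading coefficient) yields the monic denominator.

Answer: s^4 + 4*s^3 + 9*s^2 + 25*s/2 + 13/2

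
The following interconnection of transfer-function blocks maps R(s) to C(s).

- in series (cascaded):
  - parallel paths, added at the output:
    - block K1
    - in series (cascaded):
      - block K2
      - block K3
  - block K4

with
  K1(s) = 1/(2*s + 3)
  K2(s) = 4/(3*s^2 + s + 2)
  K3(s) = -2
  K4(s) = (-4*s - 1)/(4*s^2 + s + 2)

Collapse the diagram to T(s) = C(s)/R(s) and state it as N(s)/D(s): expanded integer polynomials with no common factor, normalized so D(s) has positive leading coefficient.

Reducing step by step:

Step 1 - series reduction of K2, K3, giving (-8)/(3*s^2 + s + 2)
Step 2 - reduce the parallel group K1, (K2*K3), giving (3*s^2 - 15*s - 22)/(6*s^3 + 11*s^2 + 7*s + 6)
Step 3 - series reduction of (K1+(K2*K3)), K4: this yields T(s), and no further normalization is needed

Answer: (-12*s^3 + 57*s^2 + 103*s + 22)/(24*s^5 + 50*s^4 + 51*s^3 + 53*s^2 + 20*s + 12)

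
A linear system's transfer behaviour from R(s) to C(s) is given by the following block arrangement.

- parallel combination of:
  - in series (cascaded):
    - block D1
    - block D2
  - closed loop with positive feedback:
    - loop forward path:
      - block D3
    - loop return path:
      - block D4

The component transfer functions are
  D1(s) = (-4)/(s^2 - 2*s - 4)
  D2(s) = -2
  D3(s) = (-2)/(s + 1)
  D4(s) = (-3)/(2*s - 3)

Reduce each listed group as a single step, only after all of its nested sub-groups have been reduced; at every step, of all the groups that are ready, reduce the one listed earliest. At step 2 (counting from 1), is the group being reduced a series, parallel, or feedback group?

Step 1: reduce the series chain D1, D2
Step 2: apply the feedback formula to D3, D4
Step 3: parallel reduction of (D1*D2), [D3/(1-D3*D4)]
Step 2 collapses a feedback group.

Answer: feedback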